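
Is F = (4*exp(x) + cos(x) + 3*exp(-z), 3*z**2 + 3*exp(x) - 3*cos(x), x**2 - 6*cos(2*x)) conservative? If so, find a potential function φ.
No, ∇×F = (-6*z, -2*x - 12*sin(2*x) - 3*exp(-z), 3*exp(x) + 3*sin(x)) ≠ 0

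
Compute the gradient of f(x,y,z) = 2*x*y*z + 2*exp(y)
(2*y*z, 2*x*z + 2*exp(y), 2*x*y)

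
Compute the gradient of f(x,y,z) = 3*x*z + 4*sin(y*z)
(3*z, 4*z*cos(y*z), 3*x + 4*y*cos(y*z))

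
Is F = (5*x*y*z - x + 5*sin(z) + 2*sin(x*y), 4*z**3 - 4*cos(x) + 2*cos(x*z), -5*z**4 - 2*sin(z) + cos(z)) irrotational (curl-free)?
No, ∇×F = (2*x*sin(x*z) - 12*z**2, 5*x*y + 5*cos(z), -5*x*z - 2*x*cos(x*y) - 2*z*sin(x*z) + 4*sin(x))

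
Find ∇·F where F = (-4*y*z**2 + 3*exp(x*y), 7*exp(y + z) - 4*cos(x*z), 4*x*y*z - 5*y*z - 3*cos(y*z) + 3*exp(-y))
4*x*y + 3*y*exp(x*y) + 3*y*sin(y*z) - 5*y + 7*exp(y + z)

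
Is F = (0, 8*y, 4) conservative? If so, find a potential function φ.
Yes, F is conservative. φ = 4*y**2 + 4*z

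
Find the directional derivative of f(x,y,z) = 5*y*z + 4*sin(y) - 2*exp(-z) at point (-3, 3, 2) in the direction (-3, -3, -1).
-sqrt(19)*(12*exp(2)*cos(3) + 2 + 45*exp(2))*exp(-2)/19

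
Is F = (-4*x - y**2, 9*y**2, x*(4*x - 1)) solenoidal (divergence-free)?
No, ∇·F = 18*y - 4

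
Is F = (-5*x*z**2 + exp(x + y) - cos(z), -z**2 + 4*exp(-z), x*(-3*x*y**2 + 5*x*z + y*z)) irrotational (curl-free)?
No, ∇×F = (-6*x**2*y + x*z + 2*z + 4*exp(-z), 6*x*y**2 - 20*x*z - y*z + sin(z), -exp(x + y))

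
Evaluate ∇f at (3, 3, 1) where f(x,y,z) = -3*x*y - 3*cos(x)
(-9 + 3*sin(3), -9, 0)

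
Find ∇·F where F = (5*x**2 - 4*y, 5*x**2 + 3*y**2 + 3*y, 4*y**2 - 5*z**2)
10*x + 6*y - 10*z + 3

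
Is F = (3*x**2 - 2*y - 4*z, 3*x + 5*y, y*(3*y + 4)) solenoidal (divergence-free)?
No, ∇·F = 6*x + 5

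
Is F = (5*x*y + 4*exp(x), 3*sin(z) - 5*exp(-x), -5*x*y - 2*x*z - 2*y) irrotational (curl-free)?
No, ∇×F = (-5*x - 3*cos(z) - 2, 5*y + 2*z, -5*x + 5*exp(-x))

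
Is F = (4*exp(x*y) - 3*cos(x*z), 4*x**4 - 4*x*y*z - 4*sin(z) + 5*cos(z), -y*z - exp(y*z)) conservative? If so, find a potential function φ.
No, ∇×F = (4*x*y - z*exp(y*z) - z + 5*sin(z) + 4*cos(z), 3*x*sin(x*z), 16*x**3 - 4*x*exp(x*y) - 4*y*z) ≠ 0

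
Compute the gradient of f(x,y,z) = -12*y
(0, -12, 0)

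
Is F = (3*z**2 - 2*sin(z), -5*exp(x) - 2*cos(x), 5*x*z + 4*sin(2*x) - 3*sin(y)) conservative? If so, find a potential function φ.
No, ∇×F = (-3*cos(y), z - 8*cos(2*x) - 2*cos(z), -5*exp(x) + 2*sin(x)) ≠ 0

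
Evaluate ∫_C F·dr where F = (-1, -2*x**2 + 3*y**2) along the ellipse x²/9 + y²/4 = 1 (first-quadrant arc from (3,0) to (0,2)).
-13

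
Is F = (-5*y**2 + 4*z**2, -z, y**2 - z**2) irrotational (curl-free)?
No, ∇×F = (2*y + 1, 8*z, 10*y)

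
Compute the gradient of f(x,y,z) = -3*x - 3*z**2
(-3, 0, -6*z)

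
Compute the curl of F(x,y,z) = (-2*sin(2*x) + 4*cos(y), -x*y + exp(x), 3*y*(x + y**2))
(3*x + 9*y**2, -3*y, -y + exp(x) + 4*sin(y))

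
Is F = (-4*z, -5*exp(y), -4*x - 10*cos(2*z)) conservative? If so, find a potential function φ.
Yes, F is conservative. φ = -4*x*z - 5*exp(y) - 5*sin(2*z)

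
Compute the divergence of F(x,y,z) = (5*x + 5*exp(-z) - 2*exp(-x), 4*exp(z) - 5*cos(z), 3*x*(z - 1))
3*x + 5 + 2*exp(-x)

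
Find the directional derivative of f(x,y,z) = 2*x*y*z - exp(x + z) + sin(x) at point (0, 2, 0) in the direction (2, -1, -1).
sqrt(6)/6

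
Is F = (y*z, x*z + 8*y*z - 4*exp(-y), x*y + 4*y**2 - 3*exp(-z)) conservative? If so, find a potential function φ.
Yes, F is conservative. φ = x*y*z + 4*y**2*z + 3*exp(-z) + 4*exp(-y)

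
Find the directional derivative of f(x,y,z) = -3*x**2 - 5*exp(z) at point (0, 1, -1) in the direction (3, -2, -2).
10*sqrt(17)*exp(-1)/17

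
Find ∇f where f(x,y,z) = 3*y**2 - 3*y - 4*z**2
(0, 6*y - 3, -8*z)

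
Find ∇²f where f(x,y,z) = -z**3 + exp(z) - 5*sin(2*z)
-6*z + exp(z) + 20*sin(2*z)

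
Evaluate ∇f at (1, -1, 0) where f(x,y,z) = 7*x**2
(14, 0, 0)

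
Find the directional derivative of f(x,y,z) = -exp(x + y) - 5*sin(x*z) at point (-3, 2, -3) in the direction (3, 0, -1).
sqrt(10)*(3*E*cos(9) - 3/10)*exp(-1)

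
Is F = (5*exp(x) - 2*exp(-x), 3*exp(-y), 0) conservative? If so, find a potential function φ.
Yes, F is conservative. φ = 5*exp(x) - 3*exp(-y) + 2*exp(-x)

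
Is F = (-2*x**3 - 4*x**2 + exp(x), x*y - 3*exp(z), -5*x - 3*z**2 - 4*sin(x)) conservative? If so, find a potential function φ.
No, ∇×F = (3*exp(z), 4*cos(x) + 5, y) ≠ 0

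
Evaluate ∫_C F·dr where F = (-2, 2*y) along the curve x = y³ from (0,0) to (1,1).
-1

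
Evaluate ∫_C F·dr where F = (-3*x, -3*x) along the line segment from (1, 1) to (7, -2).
-36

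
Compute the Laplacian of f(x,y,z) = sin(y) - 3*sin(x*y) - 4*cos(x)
3*x**2*sin(x*y) + 3*y**2*sin(x*y) - sin(y) + 4*cos(x)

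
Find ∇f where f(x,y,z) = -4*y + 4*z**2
(0, -4, 8*z)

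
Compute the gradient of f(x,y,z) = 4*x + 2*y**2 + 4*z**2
(4, 4*y, 8*z)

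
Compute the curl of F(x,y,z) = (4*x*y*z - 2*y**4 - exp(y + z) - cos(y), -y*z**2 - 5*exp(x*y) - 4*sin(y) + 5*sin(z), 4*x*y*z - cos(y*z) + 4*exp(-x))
(4*x*z + 2*y*z + z*sin(y*z) - 5*cos(z), 4*x*y - 4*y*z - exp(y + z) + 4*exp(-x), -4*x*z + 8*y**3 - 5*y*exp(x*y) + exp(y + z) - sin(y))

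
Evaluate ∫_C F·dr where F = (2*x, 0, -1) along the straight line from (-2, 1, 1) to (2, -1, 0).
1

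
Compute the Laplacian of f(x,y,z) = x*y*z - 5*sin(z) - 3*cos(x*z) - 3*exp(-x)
3*x**2*cos(x*z) + 3*z**2*cos(x*z) + 5*sin(z) - 3*exp(-x)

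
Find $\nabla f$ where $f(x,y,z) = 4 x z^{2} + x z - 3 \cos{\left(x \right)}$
(4*z**2 + z + 3*sin(x), 0, x*(8*z + 1))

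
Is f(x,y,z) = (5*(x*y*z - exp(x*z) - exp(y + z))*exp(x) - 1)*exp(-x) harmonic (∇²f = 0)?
No, ∇²f = -5*x**2*exp(x*z) - 5*z**2*exp(x*z) - 10*exp(y + z) - exp(-x)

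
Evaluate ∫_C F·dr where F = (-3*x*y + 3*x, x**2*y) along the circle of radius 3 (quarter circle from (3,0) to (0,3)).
135/4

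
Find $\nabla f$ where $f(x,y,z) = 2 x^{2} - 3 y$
(4*x, -3, 0)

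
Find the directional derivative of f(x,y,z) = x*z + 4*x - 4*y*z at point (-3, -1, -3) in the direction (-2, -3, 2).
-36*sqrt(17)/17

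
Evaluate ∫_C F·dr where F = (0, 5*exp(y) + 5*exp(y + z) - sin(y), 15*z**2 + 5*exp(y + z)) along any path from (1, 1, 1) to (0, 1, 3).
-5*exp(2) + 130 + 5*exp(4)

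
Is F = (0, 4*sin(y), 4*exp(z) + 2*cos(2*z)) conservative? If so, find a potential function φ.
Yes, F is conservative. φ = 4*exp(z) + sin(2*z) - 4*cos(y)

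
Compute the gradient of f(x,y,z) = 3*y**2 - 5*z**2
(0, 6*y, -10*z)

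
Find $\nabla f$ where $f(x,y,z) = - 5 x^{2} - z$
(-10*x, 0, -1)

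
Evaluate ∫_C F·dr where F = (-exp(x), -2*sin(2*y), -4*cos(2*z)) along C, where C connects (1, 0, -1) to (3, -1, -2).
-exp(3) - 2*sin(2) + 2*sin(4) - 1 + cos(2) + E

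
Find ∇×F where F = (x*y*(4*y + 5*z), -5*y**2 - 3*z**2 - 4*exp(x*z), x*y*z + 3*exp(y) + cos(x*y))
(x*z + 4*x*exp(x*z) - x*sin(x*y) + 6*z + 3*exp(y), y*(5*x - z + sin(x*y)), -8*x*y - 5*x*z - 4*z*exp(x*z))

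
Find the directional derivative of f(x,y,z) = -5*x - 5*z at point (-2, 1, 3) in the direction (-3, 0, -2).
25*sqrt(13)/13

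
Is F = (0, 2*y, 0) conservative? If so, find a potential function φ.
Yes, F is conservative. φ = y**2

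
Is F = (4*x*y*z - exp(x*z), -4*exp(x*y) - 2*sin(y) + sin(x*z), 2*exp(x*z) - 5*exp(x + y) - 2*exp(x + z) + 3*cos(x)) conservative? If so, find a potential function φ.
No, ∇×F = (-x*cos(x*z) - 5*exp(x + y), 4*x*y - x*exp(x*z) - 2*z*exp(x*z) + 5*exp(x + y) + 2*exp(x + z) + 3*sin(x), -4*x*z - 4*y*exp(x*y) + z*cos(x*z)) ≠ 0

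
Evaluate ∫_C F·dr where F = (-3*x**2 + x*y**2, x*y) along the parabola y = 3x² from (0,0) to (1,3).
41/10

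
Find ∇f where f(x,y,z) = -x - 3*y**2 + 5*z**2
(-1, -6*y, 10*z)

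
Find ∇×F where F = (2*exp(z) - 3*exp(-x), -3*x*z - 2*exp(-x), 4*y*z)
(3*x + 4*z, 2*exp(z), -3*z + 2*exp(-x))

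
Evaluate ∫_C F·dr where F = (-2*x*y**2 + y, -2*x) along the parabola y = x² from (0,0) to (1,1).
-4/3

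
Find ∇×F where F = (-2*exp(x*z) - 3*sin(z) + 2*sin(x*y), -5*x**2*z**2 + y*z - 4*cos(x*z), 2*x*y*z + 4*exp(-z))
(10*x**2*z + 2*x*z - 4*x*sin(x*z) - y, -2*x*exp(x*z) - 2*y*z - 3*cos(z), -10*x*z**2 - 2*x*cos(x*y) + 4*z*sin(x*z))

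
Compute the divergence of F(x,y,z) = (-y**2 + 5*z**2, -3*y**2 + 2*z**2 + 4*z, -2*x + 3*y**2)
-6*y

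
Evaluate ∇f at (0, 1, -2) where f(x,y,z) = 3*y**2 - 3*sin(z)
(0, 6, -3*cos(2))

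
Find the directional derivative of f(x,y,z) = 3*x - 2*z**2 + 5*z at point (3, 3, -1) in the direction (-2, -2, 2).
2*sqrt(3)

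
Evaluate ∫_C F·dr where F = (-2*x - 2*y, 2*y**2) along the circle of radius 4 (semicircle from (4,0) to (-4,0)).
16*pi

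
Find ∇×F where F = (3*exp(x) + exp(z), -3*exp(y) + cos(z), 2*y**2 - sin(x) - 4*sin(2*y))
(4*y + sin(z) - 8*cos(2*y), exp(z) + cos(x), 0)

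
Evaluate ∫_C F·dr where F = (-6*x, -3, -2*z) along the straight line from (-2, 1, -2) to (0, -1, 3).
13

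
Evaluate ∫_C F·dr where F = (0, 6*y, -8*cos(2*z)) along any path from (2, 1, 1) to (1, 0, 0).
-3 + 4*sin(2)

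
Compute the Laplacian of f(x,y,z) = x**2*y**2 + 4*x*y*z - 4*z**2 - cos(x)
2*x**2 + 2*y**2 + cos(x) - 8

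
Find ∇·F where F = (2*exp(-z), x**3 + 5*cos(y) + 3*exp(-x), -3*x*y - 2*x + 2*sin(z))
-5*sin(y) + 2*cos(z)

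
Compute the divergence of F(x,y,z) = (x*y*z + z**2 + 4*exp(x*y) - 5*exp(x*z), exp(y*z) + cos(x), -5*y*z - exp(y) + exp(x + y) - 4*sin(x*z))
-4*x*cos(x*z) + y*z + 4*y*exp(x*y) - 5*y - 5*z*exp(x*z) + z*exp(y*z)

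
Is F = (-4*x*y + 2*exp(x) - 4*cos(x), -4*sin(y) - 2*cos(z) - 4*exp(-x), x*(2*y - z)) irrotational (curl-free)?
No, ∇×F = (2*x - 2*sin(z), -2*y + z, 4*x + 4*exp(-x))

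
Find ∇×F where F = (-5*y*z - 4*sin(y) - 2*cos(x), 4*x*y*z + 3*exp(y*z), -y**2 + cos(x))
(y*(-4*x - 3*exp(y*z) - 2), -5*y + sin(x), 4*y*z + 5*z + 4*cos(y))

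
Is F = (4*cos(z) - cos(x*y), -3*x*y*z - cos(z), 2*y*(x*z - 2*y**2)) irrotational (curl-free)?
No, ∇×F = (3*x*y + 2*x*z - 12*y**2 - sin(z), -2*y*z - 4*sin(z), -x*sin(x*y) - 3*y*z)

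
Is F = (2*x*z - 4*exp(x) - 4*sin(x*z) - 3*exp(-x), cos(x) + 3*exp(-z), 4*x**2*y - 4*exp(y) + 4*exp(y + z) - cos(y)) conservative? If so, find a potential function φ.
No, ∇×F = (4*x**2 - 4*exp(y) + 4*exp(y + z) + sin(y) + 3*exp(-z), 2*x*(-4*y - 2*cos(x*z) + 1), -sin(x)) ≠ 0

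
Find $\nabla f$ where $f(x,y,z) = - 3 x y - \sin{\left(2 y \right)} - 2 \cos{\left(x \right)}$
(-3*y + 2*sin(x), -3*x - 2*cos(2*y), 0)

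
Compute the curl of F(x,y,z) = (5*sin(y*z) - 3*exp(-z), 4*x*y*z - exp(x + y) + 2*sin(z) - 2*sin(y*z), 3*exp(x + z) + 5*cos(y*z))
(-4*x*y + 2*y*cos(y*z) - 5*z*sin(y*z) - 2*cos(z), 5*y*cos(y*z) - 3*exp(x + z) + 3*exp(-z), 4*y*z - 5*z*cos(y*z) - exp(x + y))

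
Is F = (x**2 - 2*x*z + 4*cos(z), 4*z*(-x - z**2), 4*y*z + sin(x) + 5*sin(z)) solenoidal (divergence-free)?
No, ∇·F = 2*x + 4*y - 2*z + 5*cos(z)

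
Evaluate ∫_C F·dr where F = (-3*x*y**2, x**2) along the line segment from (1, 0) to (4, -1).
-67/4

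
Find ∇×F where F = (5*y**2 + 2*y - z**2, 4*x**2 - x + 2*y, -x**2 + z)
(0, 2*x - 2*z, 8*x - 10*y - 3)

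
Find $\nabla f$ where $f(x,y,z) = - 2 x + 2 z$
(-2, 0, 2)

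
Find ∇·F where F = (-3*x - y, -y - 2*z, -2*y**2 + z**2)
2*z - 4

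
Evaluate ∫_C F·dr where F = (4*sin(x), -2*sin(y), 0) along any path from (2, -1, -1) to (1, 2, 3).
-6*cos(1) + 6*cos(2)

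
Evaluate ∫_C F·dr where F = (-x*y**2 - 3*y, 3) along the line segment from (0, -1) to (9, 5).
-963/2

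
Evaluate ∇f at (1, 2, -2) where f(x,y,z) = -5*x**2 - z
(-10, 0, -1)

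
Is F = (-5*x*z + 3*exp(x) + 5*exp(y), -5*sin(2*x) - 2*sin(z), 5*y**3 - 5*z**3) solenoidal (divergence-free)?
No, ∇·F = -15*z**2 - 5*z + 3*exp(x)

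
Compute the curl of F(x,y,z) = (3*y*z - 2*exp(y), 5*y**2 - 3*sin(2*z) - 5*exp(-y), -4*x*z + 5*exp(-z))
(6*cos(2*z), 3*y + 4*z, -3*z + 2*exp(y))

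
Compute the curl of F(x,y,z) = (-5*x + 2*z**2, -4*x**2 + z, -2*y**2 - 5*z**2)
(-4*y - 1, 4*z, -8*x)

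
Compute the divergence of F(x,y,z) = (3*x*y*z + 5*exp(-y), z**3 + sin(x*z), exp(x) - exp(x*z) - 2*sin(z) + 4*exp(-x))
-x*exp(x*z) + 3*y*z - 2*cos(z)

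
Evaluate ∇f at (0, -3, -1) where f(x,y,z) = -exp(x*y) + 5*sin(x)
(8, 0, 0)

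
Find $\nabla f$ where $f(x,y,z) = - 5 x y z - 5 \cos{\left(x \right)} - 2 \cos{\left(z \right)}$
(-5*y*z + 5*sin(x), -5*x*z, -5*x*y + 2*sin(z))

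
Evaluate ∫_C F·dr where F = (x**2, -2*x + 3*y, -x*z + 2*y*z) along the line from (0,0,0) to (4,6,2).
62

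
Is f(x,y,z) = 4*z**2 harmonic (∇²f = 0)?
No, ∇²f = 8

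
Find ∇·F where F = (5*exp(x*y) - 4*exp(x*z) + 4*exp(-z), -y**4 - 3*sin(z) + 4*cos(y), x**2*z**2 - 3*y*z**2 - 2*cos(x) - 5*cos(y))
2*x**2*z - 4*y**3 - 6*y*z + 5*y*exp(x*y) - 4*z*exp(x*z) - 4*sin(y)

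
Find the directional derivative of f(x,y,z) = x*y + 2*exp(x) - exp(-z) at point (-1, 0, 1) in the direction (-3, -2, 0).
2*sqrt(13)*(-3 + E)*exp(-1)/13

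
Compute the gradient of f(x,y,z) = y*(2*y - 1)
(0, 4*y - 1, 0)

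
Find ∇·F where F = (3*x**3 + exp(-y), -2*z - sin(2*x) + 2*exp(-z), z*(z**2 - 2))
9*x**2 + 3*z**2 - 2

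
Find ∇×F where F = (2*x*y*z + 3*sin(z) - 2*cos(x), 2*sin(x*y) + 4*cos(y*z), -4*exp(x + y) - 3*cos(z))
(4*y*sin(y*z) - 4*exp(x + y), 2*x*y + 4*exp(x + y) + 3*cos(z), -2*x*z + 2*y*cos(x*y))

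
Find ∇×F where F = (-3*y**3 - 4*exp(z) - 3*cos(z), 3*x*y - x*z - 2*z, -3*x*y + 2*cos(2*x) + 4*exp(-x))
(2 - 2*x, 3*y - 4*exp(z) + 4*sin(2*x) + 3*sin(z) + 4*exp(-x), 9*y**2 + 3*y - z)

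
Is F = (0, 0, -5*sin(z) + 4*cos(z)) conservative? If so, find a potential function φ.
Yes, F is conservative. φ = 4*sin(z) + 5*cos(z)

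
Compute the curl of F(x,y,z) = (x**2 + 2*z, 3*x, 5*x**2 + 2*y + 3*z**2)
(2, 2 - 10*x, 3)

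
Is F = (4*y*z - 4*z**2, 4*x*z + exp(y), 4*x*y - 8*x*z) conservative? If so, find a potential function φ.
Yes, F is conservative. φ = 4*x*y*z - 4*x*z**2 + exp(y)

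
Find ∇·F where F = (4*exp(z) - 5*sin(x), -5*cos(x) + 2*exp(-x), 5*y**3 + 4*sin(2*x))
-5*cos(x)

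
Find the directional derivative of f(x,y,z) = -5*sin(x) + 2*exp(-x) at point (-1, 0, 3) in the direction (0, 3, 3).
0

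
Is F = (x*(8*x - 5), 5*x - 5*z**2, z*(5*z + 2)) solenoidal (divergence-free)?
No, ∇·F = 16*x + 10*z - 3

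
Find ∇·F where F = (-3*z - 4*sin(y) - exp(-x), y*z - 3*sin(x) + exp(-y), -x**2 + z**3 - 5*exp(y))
3*z**2 + z - exp(-y) + exp(-x)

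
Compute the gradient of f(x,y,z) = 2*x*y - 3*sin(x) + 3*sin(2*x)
(2*y - 3*cos(x) + 6*cos(2*x), 2*x, 0)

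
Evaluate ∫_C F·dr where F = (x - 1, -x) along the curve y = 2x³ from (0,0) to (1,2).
-2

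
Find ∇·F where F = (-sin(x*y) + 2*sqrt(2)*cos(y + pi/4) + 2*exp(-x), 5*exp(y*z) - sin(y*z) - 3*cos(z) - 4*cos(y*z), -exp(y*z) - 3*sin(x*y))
-y*exp(y*z) - y*cos(x*y) + 5*z*exp(y*z) + 4*z*sin(y*z) - z*cos(y*z) - 2*exp(-x)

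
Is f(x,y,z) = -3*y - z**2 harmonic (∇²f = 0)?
No, ∇²f = -2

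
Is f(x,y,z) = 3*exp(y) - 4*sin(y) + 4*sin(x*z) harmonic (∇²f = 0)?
No, ∇²f = -4*x**2*sin(x*z) - 4*z**2*sin(x*z) + 3*exp(y) + 4*sin(y)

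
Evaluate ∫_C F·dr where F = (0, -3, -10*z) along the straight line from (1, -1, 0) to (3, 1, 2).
-26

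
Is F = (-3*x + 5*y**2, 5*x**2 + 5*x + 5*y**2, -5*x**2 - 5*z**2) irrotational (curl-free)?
No, ∇×F = (0, 10*x, 10*x - 10*y + 5)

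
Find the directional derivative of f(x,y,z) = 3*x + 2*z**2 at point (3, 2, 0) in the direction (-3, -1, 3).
-9*sqrt(19)/19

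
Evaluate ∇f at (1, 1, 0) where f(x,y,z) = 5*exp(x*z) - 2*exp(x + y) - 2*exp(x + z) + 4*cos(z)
(2*E*(-E - 1), -2*exp(2), 5 - 2*E)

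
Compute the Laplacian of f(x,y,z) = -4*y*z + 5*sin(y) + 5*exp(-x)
-5*sin(y) + 5*exp(-x)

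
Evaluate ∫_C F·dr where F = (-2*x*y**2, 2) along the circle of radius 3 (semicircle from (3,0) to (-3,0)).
0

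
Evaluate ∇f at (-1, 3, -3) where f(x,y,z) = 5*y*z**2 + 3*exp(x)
(3*exp(-1), 45, -90)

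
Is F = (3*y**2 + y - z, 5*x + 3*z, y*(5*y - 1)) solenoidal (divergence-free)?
Yes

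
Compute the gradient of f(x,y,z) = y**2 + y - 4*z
(0, 2*y + 1, -4)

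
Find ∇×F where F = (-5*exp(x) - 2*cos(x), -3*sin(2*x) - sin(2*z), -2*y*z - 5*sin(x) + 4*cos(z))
(-2*z + 2*cos(2*z), 5*cos(x), -6*cos(2*x))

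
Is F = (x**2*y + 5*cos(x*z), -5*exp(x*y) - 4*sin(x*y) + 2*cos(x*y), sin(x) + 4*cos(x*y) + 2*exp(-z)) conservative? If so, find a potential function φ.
No, ∇×F = (-4*x*sin(x*y), -5*x*sin(x*z) + 4*y*sin(x*y) - cos(x), -x**2 - 5*y*exp(x*y) - 2*y*sin(x*y) - 4*y*cos(x*y)) ≠ 0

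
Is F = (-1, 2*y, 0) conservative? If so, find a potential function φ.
Yes, F is conservative. φ = -x + y**2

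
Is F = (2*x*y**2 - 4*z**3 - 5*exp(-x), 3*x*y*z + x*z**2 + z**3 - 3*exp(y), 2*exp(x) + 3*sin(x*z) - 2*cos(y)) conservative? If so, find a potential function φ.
No, ∇×F = (-3*x*y - 2*x*z - 3*z**2 + 2*sin(y), -12*z**2 - 3*z*cos(x*z) - 2*exp(x), -4*x*y + 3*y*z + z**2) ≠ 0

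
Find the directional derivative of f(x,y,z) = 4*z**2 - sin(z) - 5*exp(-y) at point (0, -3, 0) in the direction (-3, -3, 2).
sqrt(22)*(-15*exp(3) - 2)/22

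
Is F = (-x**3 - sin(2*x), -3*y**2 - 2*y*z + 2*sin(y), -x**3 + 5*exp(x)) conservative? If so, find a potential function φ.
No, ∇×F = (2*y, 3*x**2 - 5*exp(x), 0) ≠ 0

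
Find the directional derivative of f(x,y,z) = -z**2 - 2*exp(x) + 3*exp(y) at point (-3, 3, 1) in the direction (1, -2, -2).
-2*exp(3) - 2*exp(-3)/3 + 4/3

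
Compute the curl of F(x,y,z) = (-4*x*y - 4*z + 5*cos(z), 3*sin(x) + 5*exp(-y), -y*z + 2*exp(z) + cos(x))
(-z, sin(x) - 5*sin(z) - 4, 4*x + 3*cos(x))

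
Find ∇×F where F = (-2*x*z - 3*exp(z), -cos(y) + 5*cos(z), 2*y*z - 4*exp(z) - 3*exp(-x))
(2*z + 5*sin(z), -2*x - 3*exp(z) - 3*exp(-x), 0)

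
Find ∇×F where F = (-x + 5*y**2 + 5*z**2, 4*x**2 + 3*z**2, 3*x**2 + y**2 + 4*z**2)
(2*y - 6*z, -6*x + 10*z, 8*x - 10*y)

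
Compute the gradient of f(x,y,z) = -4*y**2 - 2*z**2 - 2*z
(0, -8*y, -4*z - 2)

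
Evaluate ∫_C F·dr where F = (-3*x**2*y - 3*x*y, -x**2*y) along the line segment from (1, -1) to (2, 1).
-3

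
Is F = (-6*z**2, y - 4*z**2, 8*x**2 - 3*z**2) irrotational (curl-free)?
No, ∇×F = (8*z, -16*x - 12*z, 0)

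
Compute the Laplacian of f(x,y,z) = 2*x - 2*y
0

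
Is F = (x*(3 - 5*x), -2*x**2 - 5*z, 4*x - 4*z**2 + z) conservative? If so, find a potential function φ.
No, ∇×F = (5, -4, -4*x) ≠ 0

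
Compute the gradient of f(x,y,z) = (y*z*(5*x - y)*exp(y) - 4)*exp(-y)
(5*y*z, 5*x*z - 2*y*z + 4*exp(-y), y*(5*x - y))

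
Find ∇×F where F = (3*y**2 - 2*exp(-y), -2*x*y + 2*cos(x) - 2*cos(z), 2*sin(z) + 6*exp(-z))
(-2*sin(z), 0, -8*y - 2*sin(x) - 2*exp(-y))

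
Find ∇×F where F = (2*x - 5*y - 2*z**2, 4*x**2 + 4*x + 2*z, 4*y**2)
(8*y - 2, -4*z, 8*x + 9)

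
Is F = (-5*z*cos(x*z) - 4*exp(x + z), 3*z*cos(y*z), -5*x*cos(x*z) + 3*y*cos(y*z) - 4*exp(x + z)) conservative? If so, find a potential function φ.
Yes, F is conservative. φ = -4*exp(x + z) - 5*sin(x*z) + 3*sin(y*z)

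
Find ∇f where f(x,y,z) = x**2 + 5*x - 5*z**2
(2*x + 5, 0, -10*z)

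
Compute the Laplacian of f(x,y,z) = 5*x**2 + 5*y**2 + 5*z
20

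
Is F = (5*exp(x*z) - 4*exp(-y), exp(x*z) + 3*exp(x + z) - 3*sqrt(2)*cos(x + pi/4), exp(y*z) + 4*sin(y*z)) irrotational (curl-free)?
No, ∇×F = (-x*exp(x*z) + z*exp(y*z) + 4*z*cos(y*z) - 3*exp(x + z), 5*x*exp(x*z), z*exp(x*z) + 3*exp(x + z) + 3*sqrt(2)*sin(x + pi/4) - 4*exp(-y))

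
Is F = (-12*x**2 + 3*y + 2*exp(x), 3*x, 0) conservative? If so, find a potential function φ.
Yes, F is conservative. φ = -4*x**3 + 3*x*y + 2*exp(x)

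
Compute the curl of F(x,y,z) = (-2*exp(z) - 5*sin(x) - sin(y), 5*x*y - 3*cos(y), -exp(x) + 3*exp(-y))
(-3*exp(-y), exp(x) - 2*exp(z), 5*y + cos(y))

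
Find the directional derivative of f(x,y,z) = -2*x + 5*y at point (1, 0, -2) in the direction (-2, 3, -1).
19*sqrt(14)/14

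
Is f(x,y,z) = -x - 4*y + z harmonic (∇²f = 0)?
Yes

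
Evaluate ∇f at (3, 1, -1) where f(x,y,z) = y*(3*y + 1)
(0, 7, 0)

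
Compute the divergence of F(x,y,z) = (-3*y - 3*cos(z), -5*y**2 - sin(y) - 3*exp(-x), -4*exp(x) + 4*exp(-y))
-10*y - cos(y)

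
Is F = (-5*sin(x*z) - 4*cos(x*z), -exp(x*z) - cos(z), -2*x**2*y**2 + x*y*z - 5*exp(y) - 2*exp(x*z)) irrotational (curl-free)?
No, ∇×F = (-4*x**2*y + x*z + x*exp(x*z) - 5*exp(y) - sin(z), 4*x*y**2 + 4*x*sin(x*z) - 5*x*cos(x*z) - y*z + 2*z*exp(x*z), -z*exp(x*z))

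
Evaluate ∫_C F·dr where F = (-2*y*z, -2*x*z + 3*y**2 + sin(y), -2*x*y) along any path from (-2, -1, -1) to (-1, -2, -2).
-3 - cos(2) + cos(1)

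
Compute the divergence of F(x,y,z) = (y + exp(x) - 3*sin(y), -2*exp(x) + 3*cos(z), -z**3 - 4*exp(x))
-3*z**2 + exp(x)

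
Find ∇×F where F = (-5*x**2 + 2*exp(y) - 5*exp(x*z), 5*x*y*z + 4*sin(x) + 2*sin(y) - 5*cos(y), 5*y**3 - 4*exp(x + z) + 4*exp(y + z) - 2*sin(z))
(-5*x*y + 15*y**2 + 4*exp(y + z), -5*x*exp(x*z) + 4*exp(x + z), 5*y*z - 2*exp(y) + 4*cos(x))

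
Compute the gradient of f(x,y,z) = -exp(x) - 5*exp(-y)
(-exp(x), 5*exp(-y), 0)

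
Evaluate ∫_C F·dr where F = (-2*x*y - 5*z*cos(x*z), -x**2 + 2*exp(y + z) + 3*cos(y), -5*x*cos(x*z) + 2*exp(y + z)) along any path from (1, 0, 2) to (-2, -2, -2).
-2*exp(2) + 2*exp(-4) + 2*sin(2) - 5*sin(4) + 8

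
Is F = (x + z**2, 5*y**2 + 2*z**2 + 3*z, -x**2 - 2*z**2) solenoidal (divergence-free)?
No, ∇·F = 10*y - 4*z + 1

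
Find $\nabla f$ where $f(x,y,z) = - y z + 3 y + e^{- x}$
(-exp(-x), 3 - z, -y)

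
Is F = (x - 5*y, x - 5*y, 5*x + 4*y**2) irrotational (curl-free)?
No, ∇×F = (8*y, -5, 6)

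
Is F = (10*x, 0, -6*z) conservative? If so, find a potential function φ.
Yes, F is conservative. φ = 5*x**2 - 3*z**2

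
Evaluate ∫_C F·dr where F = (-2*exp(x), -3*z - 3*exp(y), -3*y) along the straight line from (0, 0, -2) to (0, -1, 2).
9 - 3*exp(-1)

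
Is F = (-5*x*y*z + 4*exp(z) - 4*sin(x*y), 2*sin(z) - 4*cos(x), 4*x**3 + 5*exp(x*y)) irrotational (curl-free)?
No, ∇×F = (5*x*exp(x*y) - 2*cos(z), -12*x**2 - 5*x*y - 5*y*exp(x*y) + 4*exp(z), 5*x*z + 4*x*cos(x*y) + 4*sin(x))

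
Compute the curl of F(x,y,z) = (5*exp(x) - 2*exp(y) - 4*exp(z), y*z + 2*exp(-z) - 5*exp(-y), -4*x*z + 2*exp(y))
(-y + 2*exp(y) + 2*exp(-z), 4*z - 4*exp(z), 2*exp(y))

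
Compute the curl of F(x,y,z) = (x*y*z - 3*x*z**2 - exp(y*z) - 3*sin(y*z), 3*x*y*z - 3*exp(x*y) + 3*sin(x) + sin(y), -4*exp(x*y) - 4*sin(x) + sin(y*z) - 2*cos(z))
(-3*x*y - 4*x*exp(x*y) + z*cos(y*z), x*y - 6*x*z + 4*y*exp(x*y) - y*exp(y*z) - 3*y*cos(y*z) + 4*cos(x), -x*z + 3*y*z - 3*y*exp(x*y) + z*exp(y*z) + 3*z*cos(y*z) + 3*cos(x))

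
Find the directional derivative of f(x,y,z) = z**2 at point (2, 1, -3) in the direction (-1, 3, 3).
-18*sqrt(19)/19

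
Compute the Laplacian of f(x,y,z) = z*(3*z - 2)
6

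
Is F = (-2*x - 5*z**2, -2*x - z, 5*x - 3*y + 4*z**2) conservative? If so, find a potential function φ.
No, ∇×F = (-2, -10*z - 5, -2) ≠ 0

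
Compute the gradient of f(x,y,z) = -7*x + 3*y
(-7, 3, 0)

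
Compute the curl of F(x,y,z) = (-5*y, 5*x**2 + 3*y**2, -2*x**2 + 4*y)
(4, 4*x, 10*x + 5)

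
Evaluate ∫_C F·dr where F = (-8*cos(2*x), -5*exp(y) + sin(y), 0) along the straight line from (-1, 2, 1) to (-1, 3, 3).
-5*exp(3) + cos(2) - cos(3) + 5*exp(2)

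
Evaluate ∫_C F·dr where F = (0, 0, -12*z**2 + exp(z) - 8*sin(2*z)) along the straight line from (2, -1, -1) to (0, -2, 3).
-112 - exp(-1) - 4*cos(2) + 4*cos(6) + exp(3)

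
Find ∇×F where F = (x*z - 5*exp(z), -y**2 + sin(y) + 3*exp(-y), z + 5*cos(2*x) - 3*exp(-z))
(0, x - 5*exp(z) + 10*sin(2*x), 0)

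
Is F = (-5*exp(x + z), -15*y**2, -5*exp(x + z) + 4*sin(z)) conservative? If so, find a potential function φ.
Yes, F is conservative. φ = -5*y**3 - 5*exp(x + z) - 4*cos(z)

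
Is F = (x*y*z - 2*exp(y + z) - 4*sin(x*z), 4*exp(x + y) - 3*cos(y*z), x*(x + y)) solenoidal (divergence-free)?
No, ∇·F = y*z + 3*z*sin(y*z) - 4*z*cos(x*z) + 4*exp(x + y)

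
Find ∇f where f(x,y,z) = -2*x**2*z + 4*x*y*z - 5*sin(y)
(4*z*(-x + y), 4*x*z - 5*cos(y), 2*x*(-x + 2*y))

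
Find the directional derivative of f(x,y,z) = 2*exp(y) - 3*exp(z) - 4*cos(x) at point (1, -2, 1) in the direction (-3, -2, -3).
sqrt(22)*(-12*exp(2)*sin(1) - 4 + 9*exp(3))*exp(-2)/22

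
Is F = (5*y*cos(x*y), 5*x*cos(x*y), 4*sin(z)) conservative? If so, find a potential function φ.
Yes, F is conservative. φ = 5*sin(x*y) - 4*cos(z)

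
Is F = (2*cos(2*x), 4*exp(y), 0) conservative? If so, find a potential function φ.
Yes, F is conservative. φ = 4*exp(y) + sin(2*x)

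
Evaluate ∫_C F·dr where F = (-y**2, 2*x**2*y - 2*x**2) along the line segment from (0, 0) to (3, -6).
162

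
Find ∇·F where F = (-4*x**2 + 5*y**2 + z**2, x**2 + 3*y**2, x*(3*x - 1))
-8*x + 6*y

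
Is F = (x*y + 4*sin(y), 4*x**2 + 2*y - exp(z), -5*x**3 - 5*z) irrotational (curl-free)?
No, ∇×F = (exp(z), 15*x**2, 7*x - 4*cos(y))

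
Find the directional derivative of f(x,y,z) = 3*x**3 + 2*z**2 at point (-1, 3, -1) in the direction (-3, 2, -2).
-19*sqrt(17)/17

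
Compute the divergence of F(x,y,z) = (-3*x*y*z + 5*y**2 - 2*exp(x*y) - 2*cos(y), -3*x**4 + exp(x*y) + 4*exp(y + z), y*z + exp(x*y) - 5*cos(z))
x*exp(x*y) - 3*y*z - 2*y*exp(x*y) + y + 4*exp(y + z) + 5*sin(z)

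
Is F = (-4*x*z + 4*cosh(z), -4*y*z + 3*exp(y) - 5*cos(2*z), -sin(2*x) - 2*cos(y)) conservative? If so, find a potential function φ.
No, ∇×F = (4*y + 2*sin(y) - 10*sin(2*z), -4*x + 2*cos(2*x) + 4*sinh(z), 0) ≠ 0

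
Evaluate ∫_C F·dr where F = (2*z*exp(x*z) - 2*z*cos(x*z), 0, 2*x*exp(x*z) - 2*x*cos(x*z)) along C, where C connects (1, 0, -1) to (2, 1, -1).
-2*sin(1) - 2*exp(-1) + 2*exp(-2) + 2*sin(2)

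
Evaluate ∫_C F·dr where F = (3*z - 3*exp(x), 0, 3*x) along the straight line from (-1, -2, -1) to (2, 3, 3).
-3*exp(2) + 3*exp(-1) + 15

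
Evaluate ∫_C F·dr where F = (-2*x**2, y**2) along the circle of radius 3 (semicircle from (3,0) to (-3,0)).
36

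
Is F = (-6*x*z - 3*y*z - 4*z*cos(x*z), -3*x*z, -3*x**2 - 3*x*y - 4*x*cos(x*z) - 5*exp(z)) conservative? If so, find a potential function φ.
Yes, F is conservative. φ = -3*x**2*z - 3*x*y*z - 5*exp(z) - 4*sin(x*z)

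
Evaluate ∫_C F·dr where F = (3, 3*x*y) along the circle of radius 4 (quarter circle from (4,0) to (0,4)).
52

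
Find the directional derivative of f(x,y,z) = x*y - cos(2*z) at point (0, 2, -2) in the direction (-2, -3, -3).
sqrt(22)*(3*sin(4) - 2)/11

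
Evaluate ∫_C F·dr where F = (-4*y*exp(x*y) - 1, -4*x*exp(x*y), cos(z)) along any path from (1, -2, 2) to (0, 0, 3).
-3 - sin(2) + sin(3) + 4*exp(-2)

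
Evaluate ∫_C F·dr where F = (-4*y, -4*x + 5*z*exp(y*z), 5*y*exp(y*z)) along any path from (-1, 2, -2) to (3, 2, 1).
-32 - 5*exp(-4) + 5*exp(2)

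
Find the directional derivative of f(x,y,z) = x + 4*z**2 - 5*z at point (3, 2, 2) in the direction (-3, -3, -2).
-25*sqrt(22)/22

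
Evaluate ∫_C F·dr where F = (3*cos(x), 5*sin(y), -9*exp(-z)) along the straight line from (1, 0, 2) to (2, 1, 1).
-5*cos(1) - 3*sin(1) - 9*exp(-2) + 3*sin(2) + 9*exp(-1) + 5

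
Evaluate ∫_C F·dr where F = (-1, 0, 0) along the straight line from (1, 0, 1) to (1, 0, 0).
0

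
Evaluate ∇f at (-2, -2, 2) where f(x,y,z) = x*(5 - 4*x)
(21, 0, 0)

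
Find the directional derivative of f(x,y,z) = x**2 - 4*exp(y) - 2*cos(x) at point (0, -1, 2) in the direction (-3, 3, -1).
-12*sqrt(19)*exp(-1)/19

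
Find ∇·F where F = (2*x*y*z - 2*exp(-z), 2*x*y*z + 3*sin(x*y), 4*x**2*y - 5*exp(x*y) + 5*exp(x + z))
2*x*z + 3*x*cos(x*y) + 2*y*z + 5*exp(x + z)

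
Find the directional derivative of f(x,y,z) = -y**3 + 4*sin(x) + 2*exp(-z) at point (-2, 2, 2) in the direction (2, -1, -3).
sqrt(14)*(3 + 2*(2*cos(2) + 3)*exp(2))*exp(-2)/7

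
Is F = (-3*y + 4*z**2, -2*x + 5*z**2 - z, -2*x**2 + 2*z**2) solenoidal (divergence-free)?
No, ∇·F = 4*z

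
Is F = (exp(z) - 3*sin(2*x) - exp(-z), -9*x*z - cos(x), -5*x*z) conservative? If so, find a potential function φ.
No, ∇×F = (9*x, 5*z + 2*cosh(z), -9*z + sin(x)) ≠ 0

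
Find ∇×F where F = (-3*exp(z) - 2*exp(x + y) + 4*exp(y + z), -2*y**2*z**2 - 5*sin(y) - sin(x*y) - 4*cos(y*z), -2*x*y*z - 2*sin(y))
(-2*x*z + 4*y**2*z - 4*y*sin(y*z) - 2*cos(y), 2*y*z - 3*exp(z) + 4*exp(y + z), -y*cos(x*y) + 2*exp(x + y) - 4*exp(y + z))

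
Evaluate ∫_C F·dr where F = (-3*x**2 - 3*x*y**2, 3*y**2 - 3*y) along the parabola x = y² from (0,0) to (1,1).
-5/2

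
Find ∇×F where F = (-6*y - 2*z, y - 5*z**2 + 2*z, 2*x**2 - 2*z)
(10*z - 2, -4*x - 2, 6)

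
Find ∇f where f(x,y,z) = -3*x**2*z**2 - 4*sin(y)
(-6*x*z**2, -4*cos(y), -6*x**2*z)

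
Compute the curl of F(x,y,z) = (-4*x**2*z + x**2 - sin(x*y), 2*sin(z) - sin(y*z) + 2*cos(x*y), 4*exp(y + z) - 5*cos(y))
(y*cos(y*z) + 4*exp(y + z) + 5*sin(y) - 2*cos(z), -4*x**2, x*cos(x*y) - 2*y*sin(x*y))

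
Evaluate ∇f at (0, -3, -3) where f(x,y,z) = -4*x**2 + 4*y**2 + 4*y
(0, -20, 0)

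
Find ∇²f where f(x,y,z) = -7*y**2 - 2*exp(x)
-2*exp(x) - 14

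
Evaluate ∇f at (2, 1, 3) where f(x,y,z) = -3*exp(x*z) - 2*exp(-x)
((2 - 9*exp(8))*exp(-2), 0, -6*exp(6))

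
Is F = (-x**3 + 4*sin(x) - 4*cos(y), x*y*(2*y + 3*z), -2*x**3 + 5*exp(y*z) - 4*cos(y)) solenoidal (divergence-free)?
No, ∇·F = -3*x**2 + 4*x*y + 3*x*z + 5*y*exp(y*z) + 4*cos(x)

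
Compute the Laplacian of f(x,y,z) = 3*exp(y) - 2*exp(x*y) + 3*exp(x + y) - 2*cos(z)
-2*x**2*exp(x*y) - 2*y**2*exp(x*y) + 3*exp(y) + 6*exp(x + y) + 2*cos(z)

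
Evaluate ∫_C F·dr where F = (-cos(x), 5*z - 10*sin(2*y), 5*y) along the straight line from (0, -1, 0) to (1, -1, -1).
5 - sin(1)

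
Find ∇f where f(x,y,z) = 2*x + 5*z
(2, 0, 5)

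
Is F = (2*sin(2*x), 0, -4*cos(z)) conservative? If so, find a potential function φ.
Yes, F is conservative. φ = -4*sin(z) - cos(2*x)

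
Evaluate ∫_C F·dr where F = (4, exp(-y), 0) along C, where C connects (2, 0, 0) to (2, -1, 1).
1 - E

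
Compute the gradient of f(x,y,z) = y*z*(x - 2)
(y*z, z*(x - 2), y*(x - 2))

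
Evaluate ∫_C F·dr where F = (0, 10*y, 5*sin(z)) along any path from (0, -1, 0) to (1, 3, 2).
45 - 5*cos(2)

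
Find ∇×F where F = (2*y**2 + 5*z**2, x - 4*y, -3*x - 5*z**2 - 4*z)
(0, 10*z + 3, 1 - 4*y)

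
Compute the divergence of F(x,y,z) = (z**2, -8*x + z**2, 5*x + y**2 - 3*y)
0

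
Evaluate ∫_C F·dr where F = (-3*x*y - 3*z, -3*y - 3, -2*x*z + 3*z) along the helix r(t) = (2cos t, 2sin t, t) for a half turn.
8 + 3*pi**2/2 + 6*pi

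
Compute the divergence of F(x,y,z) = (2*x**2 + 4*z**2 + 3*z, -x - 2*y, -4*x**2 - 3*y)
4*x - 2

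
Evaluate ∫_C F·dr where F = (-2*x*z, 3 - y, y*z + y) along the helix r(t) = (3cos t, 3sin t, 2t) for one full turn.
-42*pi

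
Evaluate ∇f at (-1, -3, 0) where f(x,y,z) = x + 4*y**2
(1, -24, 0)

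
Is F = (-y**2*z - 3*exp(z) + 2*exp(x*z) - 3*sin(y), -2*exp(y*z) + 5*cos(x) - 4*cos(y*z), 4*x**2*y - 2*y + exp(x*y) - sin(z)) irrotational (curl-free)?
No, ∇×F = (4*x**2 + x*exp(x*y) + 2*y*exp(y*z) - 4*y*sin(y*z) - 2, -8*x*y + 2*x*exp(x*z) - y**2 - y*exp(x*y) - 3*exp(z), 2*y*z - 5*sin(x) + 3*cos(y))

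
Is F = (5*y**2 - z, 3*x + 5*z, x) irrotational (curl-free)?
No, ∇×F = (-5, -2, 3 - 10*y)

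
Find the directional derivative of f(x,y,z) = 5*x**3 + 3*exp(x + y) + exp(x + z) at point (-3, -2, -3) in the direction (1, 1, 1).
sqrt(3)*(2 + 6*E + 135*exp(6))*exp(-6)/3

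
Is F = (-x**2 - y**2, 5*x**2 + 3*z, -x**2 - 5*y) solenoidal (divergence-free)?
No, ∇·F = -2*x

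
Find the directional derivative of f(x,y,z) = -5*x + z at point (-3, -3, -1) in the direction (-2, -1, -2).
8/3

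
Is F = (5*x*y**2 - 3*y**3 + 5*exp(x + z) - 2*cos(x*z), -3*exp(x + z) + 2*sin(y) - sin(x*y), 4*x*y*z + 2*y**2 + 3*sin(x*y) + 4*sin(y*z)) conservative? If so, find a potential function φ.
No, ∇×F = (4*x*z + 3*x*cos(x*y) + 4*y + 4*z*cos(y*z) + 3*exp(x + z), 2*x*sin(x*z) - 4*y*z - 3*y*cos(x*y) + 5*exp(x + z), -10*x*y + 9*y**2 - y*cos(x*y) - 3*exp(x + z)) ≠ 0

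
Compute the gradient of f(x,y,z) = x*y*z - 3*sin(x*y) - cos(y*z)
(y*(z - 3*cos(x*y)), x*z - 3*x*cos(x*y) + z*sin(y*z), y*(x + sin(y*z)))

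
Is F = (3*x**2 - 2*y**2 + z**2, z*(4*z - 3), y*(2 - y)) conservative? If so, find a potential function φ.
No, ∇×F = (-2*y - 8*z + 5, 2*z, 4*y) ≠ 0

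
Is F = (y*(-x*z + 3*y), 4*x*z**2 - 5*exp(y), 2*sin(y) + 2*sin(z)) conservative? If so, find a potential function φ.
No, ∇×F = (-8*x*z + 2*cos(y), -x*y, x*z - 6*y + 4*z**2) ≠ 0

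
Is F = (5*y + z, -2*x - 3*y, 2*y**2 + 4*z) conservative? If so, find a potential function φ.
No, ∇×F = (4*y, 1, -7) ≠ 0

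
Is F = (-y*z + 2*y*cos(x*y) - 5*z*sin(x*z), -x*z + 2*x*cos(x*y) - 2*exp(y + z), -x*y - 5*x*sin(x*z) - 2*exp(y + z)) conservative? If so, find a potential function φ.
Yes, F is conservative. φ = -x*y*z - 2*exp(y + z) + 2*sin(x*y) + 5*cos(x*z)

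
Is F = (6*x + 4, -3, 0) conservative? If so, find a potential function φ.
Yes, F is conservative. φ = 3*x**2 + 4*x - 3*y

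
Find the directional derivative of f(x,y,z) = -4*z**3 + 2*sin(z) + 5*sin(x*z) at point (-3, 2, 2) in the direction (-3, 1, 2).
2*sqrt(14)*(-24 - 15*cos(6) + cos(2))/7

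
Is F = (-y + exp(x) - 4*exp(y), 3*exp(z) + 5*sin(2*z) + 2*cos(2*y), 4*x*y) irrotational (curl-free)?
No, ∇×F = (4*x - 3*exp(z) - 10*cos(2*z), -4*y, 4*exp(y) + 1)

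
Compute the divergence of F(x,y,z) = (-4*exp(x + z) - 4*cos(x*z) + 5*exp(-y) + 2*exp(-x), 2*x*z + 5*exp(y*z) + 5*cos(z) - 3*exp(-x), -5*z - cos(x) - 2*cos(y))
5*z*exp(y*z) + 4*z*sin(x*z) - 4*exp(x + z) - 5 - 2*exp(-x)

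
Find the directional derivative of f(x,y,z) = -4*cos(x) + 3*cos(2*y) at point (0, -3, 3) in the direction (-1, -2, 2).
-4*sin(6)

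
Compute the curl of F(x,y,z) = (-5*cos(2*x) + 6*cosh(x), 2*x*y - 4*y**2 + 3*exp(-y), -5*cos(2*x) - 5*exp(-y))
(5*exp(-y), -10*sin(2*x), 2*y)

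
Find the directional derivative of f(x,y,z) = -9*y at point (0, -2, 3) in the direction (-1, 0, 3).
0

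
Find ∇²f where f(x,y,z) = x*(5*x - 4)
10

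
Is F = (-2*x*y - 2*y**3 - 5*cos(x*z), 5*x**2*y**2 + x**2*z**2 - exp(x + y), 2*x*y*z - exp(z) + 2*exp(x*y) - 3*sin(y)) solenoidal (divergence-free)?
No, ∇·F = 10*x**2*y + 2*x*y - 2*y + 5*z*sin(x*z) - exp(z) - exp(x + y)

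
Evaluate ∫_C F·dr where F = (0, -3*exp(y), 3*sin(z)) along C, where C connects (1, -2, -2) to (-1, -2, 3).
3*cos(2) - 3*cos(3)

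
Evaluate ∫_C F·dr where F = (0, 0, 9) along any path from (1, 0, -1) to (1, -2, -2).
-9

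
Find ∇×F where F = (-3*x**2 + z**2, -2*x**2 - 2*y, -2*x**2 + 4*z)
(0, 4*x + 2*z, -4*x)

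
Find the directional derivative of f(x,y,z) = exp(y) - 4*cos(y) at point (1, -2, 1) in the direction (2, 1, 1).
sqrt(6)*(-4*exp(2)*sin(2) + 1)*exp(-2)/6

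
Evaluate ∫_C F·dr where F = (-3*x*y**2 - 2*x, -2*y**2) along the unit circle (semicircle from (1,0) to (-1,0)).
0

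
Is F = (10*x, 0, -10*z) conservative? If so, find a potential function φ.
Yes, F is conservative. φ = 5*x**2 - 5*z**2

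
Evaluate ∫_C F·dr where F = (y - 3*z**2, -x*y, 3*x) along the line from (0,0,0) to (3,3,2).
-15/2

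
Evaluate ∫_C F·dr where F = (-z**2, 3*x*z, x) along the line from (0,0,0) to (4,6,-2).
-172/3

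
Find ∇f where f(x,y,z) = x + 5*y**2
(1, 10*y, 0)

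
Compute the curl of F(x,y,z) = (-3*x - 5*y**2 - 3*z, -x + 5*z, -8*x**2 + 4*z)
(-5, 16*x - 3, 10*y - 1)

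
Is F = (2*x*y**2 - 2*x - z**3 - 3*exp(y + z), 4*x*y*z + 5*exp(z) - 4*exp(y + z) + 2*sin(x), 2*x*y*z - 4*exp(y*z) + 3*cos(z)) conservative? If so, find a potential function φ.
No, ∇×F = (-4*x*y + 2*x*z - 4*z*exp(y*z) - 5*exp(z) + 4*exp(y + z), -2*y*z - 3*z**2 - 3*exp(y + z), -4*x*y + 4*y*z + 3*exp(y + z) + 2*cos(x)) ≠ 0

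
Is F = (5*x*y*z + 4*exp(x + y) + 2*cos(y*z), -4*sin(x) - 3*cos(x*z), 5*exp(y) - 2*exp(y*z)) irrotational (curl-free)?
No, ∇×F = (-3*x*sin(x*z) - 2*z*exp(y*z) + 5*exp(y), y*(5*x - 2*sin(y*z)), -5*x*z + 3*z*sin(x*z) + 2*z*sin(y*z) - 4*exp(x + y) - 4*cos(x))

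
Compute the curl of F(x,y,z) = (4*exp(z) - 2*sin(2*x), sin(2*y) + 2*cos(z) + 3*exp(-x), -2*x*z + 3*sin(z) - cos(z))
(2*sin(z), 2*z + 4*exp(z), -3*exp(-x))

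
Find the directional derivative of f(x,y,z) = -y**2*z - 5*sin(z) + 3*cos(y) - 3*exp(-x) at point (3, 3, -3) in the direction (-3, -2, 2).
sqrt(17)*(2*(-27 + 3*sin(3) - 5*cos(3))*exp(3) - 9)*exp(-3)/17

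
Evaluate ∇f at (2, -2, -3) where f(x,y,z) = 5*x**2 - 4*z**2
(20, 0, 24)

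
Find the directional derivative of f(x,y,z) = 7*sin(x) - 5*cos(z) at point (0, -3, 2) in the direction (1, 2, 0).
7*sqrt(5)/5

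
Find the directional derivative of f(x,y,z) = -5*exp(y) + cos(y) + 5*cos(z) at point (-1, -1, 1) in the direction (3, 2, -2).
2*sqrt(17)*(-5 + 6*E*sin(1))*exp(-1)/17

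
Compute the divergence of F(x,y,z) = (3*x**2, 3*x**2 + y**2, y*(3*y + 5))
6*x + 2*y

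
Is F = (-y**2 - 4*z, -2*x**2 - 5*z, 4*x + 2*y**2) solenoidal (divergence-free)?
Yes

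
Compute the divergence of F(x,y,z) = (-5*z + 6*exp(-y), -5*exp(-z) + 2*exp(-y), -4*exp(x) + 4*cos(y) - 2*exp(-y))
-2*exp(-y)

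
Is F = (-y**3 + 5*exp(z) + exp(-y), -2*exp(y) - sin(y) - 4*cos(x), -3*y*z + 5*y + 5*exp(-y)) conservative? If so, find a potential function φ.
No, ∇×F = (-3*z + 5 - 5*exp(-y), 5*exp(z), 3*y**2 + 4*sin(x) + exp(-y)) ≠ 0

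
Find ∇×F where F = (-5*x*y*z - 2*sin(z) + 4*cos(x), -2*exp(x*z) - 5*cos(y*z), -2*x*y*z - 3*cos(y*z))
(-2*x*z + 2*x*exp(x*z) - 5*y*sin(y*z) + 3*z*sin(y*z), -5*x*y + 2*y*z - 2*cos(z), z*(5*x - 2*exp(x*z)))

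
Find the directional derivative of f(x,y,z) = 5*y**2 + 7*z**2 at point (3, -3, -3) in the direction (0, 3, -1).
-24*sqrt(10)/5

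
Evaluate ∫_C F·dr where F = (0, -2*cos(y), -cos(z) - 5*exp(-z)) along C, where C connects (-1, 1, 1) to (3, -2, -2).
-5*exp(-1) + 3*sin(1) + 3*sin(2) + 5*exp(2)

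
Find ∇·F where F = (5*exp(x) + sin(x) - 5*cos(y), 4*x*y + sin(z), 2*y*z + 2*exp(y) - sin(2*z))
4*x + 2*y + 5*exp(x) + cos(x) - 2*cos(2*z)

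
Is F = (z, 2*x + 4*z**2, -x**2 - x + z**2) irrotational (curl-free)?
No, ∇×F = (-8*z, 2*x + 2, 2)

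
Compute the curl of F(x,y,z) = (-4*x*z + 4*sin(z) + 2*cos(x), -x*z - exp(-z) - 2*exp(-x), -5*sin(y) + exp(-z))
(x - 5*cos(y) - exp(-z), -4*x + 4*cos(z), -z + 2*exp(-x))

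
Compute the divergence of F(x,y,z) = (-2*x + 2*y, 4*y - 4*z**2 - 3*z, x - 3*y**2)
2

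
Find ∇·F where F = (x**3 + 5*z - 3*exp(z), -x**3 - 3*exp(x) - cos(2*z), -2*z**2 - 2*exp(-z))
3*x**2 - 4*z + 2*exp(-z)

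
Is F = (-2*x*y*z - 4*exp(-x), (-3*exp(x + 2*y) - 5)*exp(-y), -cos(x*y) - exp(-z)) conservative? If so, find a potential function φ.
No, ∇×F = (x*sin(x*y), -y*(2*x + sin(x*y)), 2*x*z - 3*exp(x + y)) ≠ 0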